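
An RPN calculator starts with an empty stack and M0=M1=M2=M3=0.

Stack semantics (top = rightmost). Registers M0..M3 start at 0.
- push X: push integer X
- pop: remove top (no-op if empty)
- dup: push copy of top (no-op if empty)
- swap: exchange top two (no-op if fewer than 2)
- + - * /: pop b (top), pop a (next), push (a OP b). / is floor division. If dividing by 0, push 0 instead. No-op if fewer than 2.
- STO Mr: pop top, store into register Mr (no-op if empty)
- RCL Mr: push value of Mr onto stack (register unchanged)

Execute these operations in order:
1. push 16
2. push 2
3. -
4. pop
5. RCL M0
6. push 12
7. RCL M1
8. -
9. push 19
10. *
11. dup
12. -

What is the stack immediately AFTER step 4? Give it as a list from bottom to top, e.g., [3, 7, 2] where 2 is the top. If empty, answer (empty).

After op 1 (push 16): stack=[16] mem=[0,0,0,0]
After op 2 (push 2): stack=[16,2] mem=[0,0,0,0]
After op 3 (-): stack=[14] mem=[0,0,0,0]
After op 4 (pop): stack=[empty] mem=[0,0,0,0]

(empty)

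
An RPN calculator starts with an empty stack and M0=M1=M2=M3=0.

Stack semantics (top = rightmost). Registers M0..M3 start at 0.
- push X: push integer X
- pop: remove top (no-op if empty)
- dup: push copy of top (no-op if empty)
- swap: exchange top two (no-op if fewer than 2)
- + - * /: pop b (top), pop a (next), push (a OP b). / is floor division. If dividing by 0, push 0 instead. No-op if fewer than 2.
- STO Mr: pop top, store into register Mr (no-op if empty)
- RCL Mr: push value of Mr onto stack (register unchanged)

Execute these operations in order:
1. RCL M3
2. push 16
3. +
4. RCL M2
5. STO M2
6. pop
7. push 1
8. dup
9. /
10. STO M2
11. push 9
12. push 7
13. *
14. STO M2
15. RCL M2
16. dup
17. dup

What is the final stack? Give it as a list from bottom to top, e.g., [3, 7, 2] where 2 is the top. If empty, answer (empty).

Answer: [63, 63, 63]

Derivation:
After op 1 (RCL M3): stack=[0] mem=[0,0,0,0]
After op 2 (push 16): stack=[0,16] mem=[0,0,0,0]
After op 3 (+): stack=[16] mem=[0,0,0,0]
After op 4 (RCL M2): stack=[16,0] mem=[0,0,0,0]
After op 5 (STO M2): stack=[16] mem=[0,0,0,0]
After op 6 (pop): stack=[empty] mem=[0,0,0,0]
After op 7 (push 1): stack=[1] mem=[0,0,0,0]
After op 8 (dup): stack=[1,1] mem=[0,0,0,0]
After op 9 (/): stack=[1] mem=[0,0,0,0]
After op 10 (STO M2): stack=[empty] mem=[0,0,1,0]
After op 11 (push 9): stack=[9] mem=[0,0,1,0]
After op 12 (push 7): stack=[9,7] mem=[0,0,1,0]
After op 13 (*): stack=[63] mem=[0,0,1,0]
After op 14 (STO M2): stack=[empty] mem=[0,0,63,0]
After op 15 (RCL M2): stack=[63] mem=[0,0,63,0]
After op 16 (dup): stack=[63,63] mem=[0,0,63,0]
After op 17 (dup): stack=[63,63,63] mem=[0,0,63,0]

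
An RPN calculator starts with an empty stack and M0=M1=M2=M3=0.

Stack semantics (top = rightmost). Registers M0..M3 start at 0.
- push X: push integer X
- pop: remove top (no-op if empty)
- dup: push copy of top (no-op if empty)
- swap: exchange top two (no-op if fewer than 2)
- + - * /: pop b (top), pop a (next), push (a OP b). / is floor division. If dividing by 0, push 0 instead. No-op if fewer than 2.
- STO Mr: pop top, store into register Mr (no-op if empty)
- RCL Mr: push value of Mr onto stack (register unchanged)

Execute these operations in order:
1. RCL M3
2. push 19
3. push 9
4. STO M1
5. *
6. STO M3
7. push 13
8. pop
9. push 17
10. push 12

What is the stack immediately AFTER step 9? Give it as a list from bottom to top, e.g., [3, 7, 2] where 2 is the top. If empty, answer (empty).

After op 1 (RCL M3): stack=[0] mem=[0,0,0,0]
After op 2 (push 19): stack=[0,19] mem=[0,0,0,0]
After op 3 (push 9): stack=[0,19,9] mem=[0,0,0,0]
After op 4 (STO M1): stack=[0,19] mem=[0,9,0,0]
After op 5 (*): stack=[0] mem=[0,9,0,0]
After op 6 (STO M3): stack=[empty] mem=[0,9,0,0]
After op 7 (push 13): stack=[13] mem=[0,9,0,0]
After op 8 (pop): stack=[empty] mem=[0,9,0,0]
After op 9 (push 17): stack=[17] mem=[0,9,0,0]

[17]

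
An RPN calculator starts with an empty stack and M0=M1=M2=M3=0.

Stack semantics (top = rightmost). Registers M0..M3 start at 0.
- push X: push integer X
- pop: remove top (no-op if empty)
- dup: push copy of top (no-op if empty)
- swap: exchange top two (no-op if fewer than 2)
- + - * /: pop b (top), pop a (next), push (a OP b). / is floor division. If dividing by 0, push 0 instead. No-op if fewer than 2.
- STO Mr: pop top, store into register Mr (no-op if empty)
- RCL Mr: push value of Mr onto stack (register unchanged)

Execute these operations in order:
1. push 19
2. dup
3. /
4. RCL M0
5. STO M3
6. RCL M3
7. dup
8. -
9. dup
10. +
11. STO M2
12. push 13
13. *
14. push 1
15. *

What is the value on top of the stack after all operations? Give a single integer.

Answer: 13

Derivation:
After op 1 (push 19): stack=[19] mem=[0,0,0,0]
After op 2 (dup): stack=[19,19] mem=[0,0,0,0]
After op 3 (/): stack=[1] mem=[0,0,0,0]
After op 4 (RCL M0): stack=[1,0] mem=[0,0,0,0]
After op 5 (STO M3): stack=[1] mem=[0,0,0,0]
After op 6 (RCL M3): stack=[1,0] mem=[0,0,0,0]
After op 7 (dup): stack=[1,0,0] mem=[0,0,0,0]
After op 8 (-): stack=[1,0] mem=[0,0,0,0]
After op 9 (dup): stack=[1,0,0] mem=[0,0,0,0]
After op 10 (+): stack=[1,0] mem=[0,0,0,0]
After op 11 (STO M2): stack=[1] mem=[0,0,0,0]
After op 12 (push 13): stack=[1,13] mem=[0,0,0,0]
After op 13 (*): stack=[13] mem=[0,0,0,0]
After op 14 (push 1): stack=[13,1] mem=[0,0,0,0]
After op 15 (*): stack=[13] mem=[0,0,0,0]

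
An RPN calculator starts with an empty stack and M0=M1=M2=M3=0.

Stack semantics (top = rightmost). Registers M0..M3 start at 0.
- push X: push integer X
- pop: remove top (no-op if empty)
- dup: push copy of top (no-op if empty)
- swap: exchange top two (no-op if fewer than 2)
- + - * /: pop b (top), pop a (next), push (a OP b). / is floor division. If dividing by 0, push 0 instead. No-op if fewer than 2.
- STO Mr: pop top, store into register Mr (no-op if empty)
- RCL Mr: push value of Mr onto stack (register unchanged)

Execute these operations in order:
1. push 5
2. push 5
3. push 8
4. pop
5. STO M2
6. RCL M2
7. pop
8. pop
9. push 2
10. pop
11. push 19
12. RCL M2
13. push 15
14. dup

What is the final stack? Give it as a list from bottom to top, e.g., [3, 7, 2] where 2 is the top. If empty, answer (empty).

Answer: [19, 5, 15, 15]

Derivation:
After op 1 (push 5): stack=[5] mem=[0,0,0,0]
After op 2 (push 5): stack=[5,5] mem=[0,0,0,0]
After op 3 (push 8): stack=[5,5,8] mem=[0,0,0,0]
After op 4 (pop): stack=[5,5] mem=[0,0,0,0]
After op 5 (STO M2): stack=[5] mem=[0,0,5,0]
After op 6 (RCL M2): stack=[5,5] mem=[0,0,5,0]
After op 7 (pop): stack=[5] mem=[0,0,5,0]
After op 8 (pop): stack=[empty] mem=[0,0,5,0]
After op 9 (push 2): stack=[2] mem=[0,0,5,0]
After op 10 (pop): stack=[empty] mem=[0,0,5,0]
After op 11 (push 19): stack=[19] mem=[0,0,5,0]
After op 12 (RCL M2): stack=[19,5] mem=[0,0,5,0]
After op 13 (push 15): stack=[19,5,15] mem=[0,0,5,0]
After op 14 (dup): stack=[19,5,15,15] mem=[0,0,5,0]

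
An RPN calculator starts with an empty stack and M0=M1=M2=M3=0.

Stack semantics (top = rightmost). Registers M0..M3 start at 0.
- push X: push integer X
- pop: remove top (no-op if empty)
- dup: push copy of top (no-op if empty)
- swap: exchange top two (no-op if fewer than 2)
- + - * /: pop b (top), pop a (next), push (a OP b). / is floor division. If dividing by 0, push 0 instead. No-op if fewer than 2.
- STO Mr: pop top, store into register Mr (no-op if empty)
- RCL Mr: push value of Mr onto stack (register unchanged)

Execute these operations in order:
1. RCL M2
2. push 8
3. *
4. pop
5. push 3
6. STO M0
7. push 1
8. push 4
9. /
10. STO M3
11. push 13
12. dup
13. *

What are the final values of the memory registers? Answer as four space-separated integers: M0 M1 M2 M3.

Answer: 3 0 0 0

Derivation:
After op 1 (RCL M2): stack=[0] mem=[0,0,0,0]
After op 2 (push 8): stack=[0,8] mem=[0,0,0,0]
After op 3 (*): stack=[0] mem=[0,0,0,0]
After op 4 (pop): stack=[empty] mem=[0,0,0,0]
After op 5 (push 3): stack=[3] mem=[0,0,0,0]
After op 6 (STO M0): stack=[empty] mem=[3,0,0,0]
After op 7 (push 1): stack=[1] mem=[3,0,0,0]
After op 8 (push 4): stack=[1,4] mem=[3,0,0,0]
After op 9 (/): stack=[0] mem=[3,0,0,0]
After op 10 (STO M3): stack=[empty] mem=[3,0,0,0]
After op 11 (push 13): stack=[13] mem=[3,0,0,0]
After op 12 (dup): stack=[13,13] mem=[3,0,0,0]
After op 13 (*): stack=[169] mem=[3,0,0,0]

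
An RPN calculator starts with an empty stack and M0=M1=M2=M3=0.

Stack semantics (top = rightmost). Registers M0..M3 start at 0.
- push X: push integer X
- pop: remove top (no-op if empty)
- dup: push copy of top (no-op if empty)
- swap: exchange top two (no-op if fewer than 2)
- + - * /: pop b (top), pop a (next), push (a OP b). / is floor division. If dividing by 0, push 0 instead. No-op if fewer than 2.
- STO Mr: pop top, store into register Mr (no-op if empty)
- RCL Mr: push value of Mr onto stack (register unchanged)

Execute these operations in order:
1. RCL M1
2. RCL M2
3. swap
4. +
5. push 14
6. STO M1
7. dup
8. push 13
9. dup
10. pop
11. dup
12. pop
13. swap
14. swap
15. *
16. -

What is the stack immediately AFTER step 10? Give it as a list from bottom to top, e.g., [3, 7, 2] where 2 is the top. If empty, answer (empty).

After op 1 (RCL M1): stack=[0] mem=[0,0,0,0]
After op 2 (RCL M2): stack=[0,0] mem=[0,0,0,0]
After op 3 (swap): stack=[0,0] mem=[0,0,0,0]
After op 4 (+): stack=[0] mem=[0,0,0,0]
After op 5 (push 14): stack=[0,14] mem=[0,0,0,0]
After op 6 (STO M1): stack=[0] mem=[0,14,0,0]
After op 7 (dup): stack=[0,0] mem=[0,14,0,0]
After op 8 (push 13): stack=[0,0,13] mem=[0,14,0,0]
After op 9 (dup): stack=[0,0,13,13] mem=[0,14,0,0]
After op 10 (pop): stack=[0,0,13] mem=[0,14,0,0]

[0, 0, 13]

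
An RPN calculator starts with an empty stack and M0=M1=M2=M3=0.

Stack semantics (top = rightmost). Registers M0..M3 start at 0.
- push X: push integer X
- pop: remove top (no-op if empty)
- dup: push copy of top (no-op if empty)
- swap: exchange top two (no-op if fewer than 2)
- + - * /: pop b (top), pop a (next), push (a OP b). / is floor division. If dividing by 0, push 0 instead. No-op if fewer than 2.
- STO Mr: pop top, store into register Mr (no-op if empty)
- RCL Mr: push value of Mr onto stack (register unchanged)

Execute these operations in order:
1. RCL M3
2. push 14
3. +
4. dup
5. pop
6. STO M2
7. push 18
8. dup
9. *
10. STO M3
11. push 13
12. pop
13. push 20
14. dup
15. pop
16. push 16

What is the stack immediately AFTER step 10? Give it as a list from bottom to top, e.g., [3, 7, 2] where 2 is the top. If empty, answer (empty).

After op 1 (RCL M3): stack=[0] mem=[0,0,0,0]
After op 2 (push 14): stack=[0,14] mem=[0,0,0,0]
After op 3 (+): stack=[14] mem=[0,0,0,0]
After op 4 (dup): stack=[14,14] mem=[0,0,0,0]
After op 5 (pop): stack=[14] mem=[0,0,0,0]
After op 6 (STO M2): stack=[empty] mem=[0,0,14,0]
After op 7 (push 18): stack=[18] mem=[0,0,14,0]
After op 8 (dup): stack=[18,18] mem=[0,0,14,0]
After op 9 (*): stack=[324] mem=[0,0,14,0]
After op 10 (STO M3): stack=[empty] mem=[0,0,14,324]

(empty)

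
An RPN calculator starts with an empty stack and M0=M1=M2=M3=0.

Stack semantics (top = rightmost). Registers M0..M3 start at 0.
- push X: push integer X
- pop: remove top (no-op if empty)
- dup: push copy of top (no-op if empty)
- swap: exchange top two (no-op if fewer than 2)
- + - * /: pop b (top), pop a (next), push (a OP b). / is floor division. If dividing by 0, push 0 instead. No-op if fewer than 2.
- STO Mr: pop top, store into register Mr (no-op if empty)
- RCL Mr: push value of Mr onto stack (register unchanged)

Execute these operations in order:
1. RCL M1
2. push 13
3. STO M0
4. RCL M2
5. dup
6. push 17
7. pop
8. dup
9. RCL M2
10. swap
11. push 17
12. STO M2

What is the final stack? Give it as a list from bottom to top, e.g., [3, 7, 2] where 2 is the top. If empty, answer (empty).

After op 1 (RCL M1): stack=[0] mem=[0,0,0,0]
After op 2 (push 13): stack=[0,13] mem=[0,0,0,0]
After op 3 (STO M0): stack=[0] mem=[13,0,0,0]
After op 4 (RCL M2): stack=[0,0] mem=[13,0,0,0]
After op 5 (dup): stack=[0,0,0] mem=[13,0,0,0]
After op 6 (push 17): stack=[0,0,0,17] mem=[13,0,0,0]
After op 7 (pop): stack=[0,0,0] mem=[13,0,0,0]
After op 8 (dup): stack=[0,0,0,0] mem=[13,0,0,0]
After op 9 (RCL M2): stack=[0,0,0,0,0] mem=[13,0,0,0]
After op 10 (swap): stack=[0,0,0,0,0] mem=[13,0,0,0]
After op 11 (push 17): stack=[0,0,0,0,0,17] mem=[13,0,0,0]
After op 12 (STO M2): stack=[0,0,0,0,0] mem=[13,0,17,0]

Answer: [0, 0, 0, 0, 0]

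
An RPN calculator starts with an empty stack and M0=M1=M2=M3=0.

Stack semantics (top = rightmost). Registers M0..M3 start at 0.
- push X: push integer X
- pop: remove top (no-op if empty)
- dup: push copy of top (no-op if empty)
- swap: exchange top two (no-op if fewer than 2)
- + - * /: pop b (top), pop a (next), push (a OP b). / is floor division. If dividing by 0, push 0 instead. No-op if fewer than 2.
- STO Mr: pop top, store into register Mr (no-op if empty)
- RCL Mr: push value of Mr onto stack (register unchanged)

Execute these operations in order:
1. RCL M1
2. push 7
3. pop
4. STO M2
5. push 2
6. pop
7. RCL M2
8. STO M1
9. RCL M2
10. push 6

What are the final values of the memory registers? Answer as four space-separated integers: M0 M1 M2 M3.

After op 1 (RCL M1): stack=[0] mem=[0,0,0,0]
After op 2 (push 7): stack=[0,7] mem=[0,0,0,0]
After op 3 (pop): stack=[0] mem=[0,0,0,0]
After op 4 (STO M2): stack=[empty] mem=[0,0,0,0]
After op 5 (push 2): stack=[2] mem=[0,0,0,0]
After op 6 (pop): stack=[empty] mem=[0,0,0,0]
After op 7 (RCL M2): stack=[0] mem=[0,0,0,0]
After op 8 (STO M1): stack=[empty] mem=[0,0,0,0]
After op 9 (RCL M2): stack=[0] mem=[0,0,0,0]
After op 10 (push 6): stack=[0,6] mem=[0,0,0,0]

Answer: 0 0 0 0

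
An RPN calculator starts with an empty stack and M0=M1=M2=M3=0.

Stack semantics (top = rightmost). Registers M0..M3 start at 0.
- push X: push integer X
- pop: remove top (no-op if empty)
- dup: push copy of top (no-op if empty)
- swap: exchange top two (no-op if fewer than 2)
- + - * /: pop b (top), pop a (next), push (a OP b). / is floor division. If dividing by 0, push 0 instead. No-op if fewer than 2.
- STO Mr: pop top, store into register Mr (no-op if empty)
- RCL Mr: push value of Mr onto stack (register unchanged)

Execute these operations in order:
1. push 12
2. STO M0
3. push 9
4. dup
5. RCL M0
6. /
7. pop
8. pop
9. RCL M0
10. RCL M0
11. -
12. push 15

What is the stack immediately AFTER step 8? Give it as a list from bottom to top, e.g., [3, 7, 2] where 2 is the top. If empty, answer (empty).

After op 1 (push 12): stack=[12] mem=[0,0,0,0]
After op 2 (STO M0): stack=[empty] mem=[12,0,0,0]
After op 3 (push 9): stack=[9] mem=[12,0,0,0]
After op 4 (dup): stack=[9,9] mem=[12,0,0,0]
After op 5 (RCL M0): stack=[9,9,12] mem=[12,0,0,0]
After op 6 (/): stack=[9,0] mem=[12,0,0,0]
After op 7 (pop): stack=[9] mem=[12,0,0,0]
After op 8 (pop): stack=[empty] mem=[12,0,0,0]

(empty)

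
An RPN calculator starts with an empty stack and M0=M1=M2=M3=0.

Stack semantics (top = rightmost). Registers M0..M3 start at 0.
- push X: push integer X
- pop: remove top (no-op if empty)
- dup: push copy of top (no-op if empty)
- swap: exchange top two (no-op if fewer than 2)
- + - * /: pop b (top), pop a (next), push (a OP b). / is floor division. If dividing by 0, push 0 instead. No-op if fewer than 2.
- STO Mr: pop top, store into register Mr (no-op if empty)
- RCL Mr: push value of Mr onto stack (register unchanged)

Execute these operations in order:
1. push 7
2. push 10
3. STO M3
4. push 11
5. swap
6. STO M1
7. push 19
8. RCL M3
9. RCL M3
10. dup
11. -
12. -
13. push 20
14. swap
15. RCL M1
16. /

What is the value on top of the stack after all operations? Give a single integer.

After op 1 (push 7): stack=[7] mem=[0,0,0,0]
After op 2 (push 10): stack=[7,10] mem=[0,0,0,0]
After op 3 (STO M3): stack=[7] mem=[0,0,0,10]
After op 4 (push 11): stack=[7,11] mem=[0,0,0,10]
After op 5 (swap): stack=[11,7] mem=[0,0,0,10]
After op 6 (STO M1): stack=[11] mem=[0,7,0,10]
After op 7 (push 19): stack=[11,19] mem=[0,7,0,10]
After op 8 (RCL M3): stack=[11,19,10] mem=[0,7,0,10]
After op 9 (RCL M3): stack=[11,19,10,10] mem=[0,7,0,10]
After op 10 (dup): stack=[11,19,10,10,10] mem=[0,7,0,10]
After op 11 (-): stack=[11,19,10,0] mem=[0,7,0,10]
After op 12 (-): stack=[11,19,10] mem=[0,7,0,10]
After op 13 (push 20): stack=[11,19,10,20] mem=[0,7,0,10]
After op 14 (swap): stack=[11,19,20,10] mem=[0,7,0,10]
After op 15 (RCL M1): stack=[11,19,20,10,7] mem=[0,7,0,10]
After op 16 (/): stack=[11,19,20,1] mem=[0,7,0,10]

Answer: 1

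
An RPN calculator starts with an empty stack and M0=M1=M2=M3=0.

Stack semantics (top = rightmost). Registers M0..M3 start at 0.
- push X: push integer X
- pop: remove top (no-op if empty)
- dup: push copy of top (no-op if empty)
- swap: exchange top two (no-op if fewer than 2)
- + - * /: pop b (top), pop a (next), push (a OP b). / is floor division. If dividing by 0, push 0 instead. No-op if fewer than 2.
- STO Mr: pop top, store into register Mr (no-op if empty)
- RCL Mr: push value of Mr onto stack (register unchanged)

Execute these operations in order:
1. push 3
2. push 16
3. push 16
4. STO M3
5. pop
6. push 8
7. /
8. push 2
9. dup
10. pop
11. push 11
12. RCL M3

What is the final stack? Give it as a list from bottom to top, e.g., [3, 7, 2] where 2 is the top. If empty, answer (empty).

After op 1 (push 3): stack=[3] mem=[0,0,0,0]
After op 2 (push 16): stack=[3,16] mem=[0,0,0,0]
After op 3 (push 16): stack=[3,16,16] mem=[0,0,0,0]
After op 4 (STO M3): stack=[3,16] mem=[0,0,0,16]
After op 5 (pop): stack=[3] mem=[0,0,0,16]
After op 6 (push 8): stack=[3,8] mem=[0,0,0,16]
After op 7 (/): stack=[0] mem=[0,0,0,16]
After op 8 (push 2): stack=[0,2] mem=[0,0,0,16]
After op 9 (dup): stack=[0,2,2] mem=[0,0,0,16]
After op 10 (pop): stack=[0,2] mem=[0,0,0,16]
After op 11 (push 11): stack=[0,2,11] mem=[0,0,0,16]
After op 12 (RCL M3): stack=[0,2,11,16] mem=[0,0,0,16]

Answer: [0, 2, 11, 16]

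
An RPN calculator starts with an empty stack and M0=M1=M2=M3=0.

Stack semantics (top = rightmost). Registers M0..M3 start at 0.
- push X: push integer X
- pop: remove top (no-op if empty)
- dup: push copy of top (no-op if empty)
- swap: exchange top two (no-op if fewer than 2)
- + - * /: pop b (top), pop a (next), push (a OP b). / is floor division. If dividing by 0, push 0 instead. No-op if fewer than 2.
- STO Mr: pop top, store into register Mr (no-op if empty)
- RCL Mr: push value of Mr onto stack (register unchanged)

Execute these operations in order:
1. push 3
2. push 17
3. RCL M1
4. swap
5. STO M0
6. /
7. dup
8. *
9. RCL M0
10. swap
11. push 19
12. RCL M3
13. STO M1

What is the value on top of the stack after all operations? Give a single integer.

Answer: 19

Derivation:
After op 1 (push 3): stack=[3] mem=[0,0,0,0]
After op 2 (push 17): stack=[3,17] mem=[0,0,0,0]
After op 3 (RCL M1): stack=[3,17,0] mem=[0,0,0,0]
After op 4 (swap): stack=[3,0,17] mem=[0,0,0,0]
After op 5 (STO M0): stack=[3,0] mem=[17,0,0,0]
After op 6 (/): stack=[0] mem=[17,0,0,0]
After op 7 (dup): stack=[0,0] mem=[17,0,0,0]
After op 8 (*): stack=[0] mem=[17,0,0,0]
After op 9 (RCL M0): stack=[0,17] mem=[17,0,0,0]
After op 10 (swap): stack=[17,0] mem=[17,0,0,0]
After op 11 (push 19): stack=[17,0,19] mem=[17,0,0,0]
After op 12 (RCL M3): stack=[17,0,19,0] mem=[17,0,0,0]
After op 13 (STO M1): stack=[17,0,19] mem=[17,0,0,0]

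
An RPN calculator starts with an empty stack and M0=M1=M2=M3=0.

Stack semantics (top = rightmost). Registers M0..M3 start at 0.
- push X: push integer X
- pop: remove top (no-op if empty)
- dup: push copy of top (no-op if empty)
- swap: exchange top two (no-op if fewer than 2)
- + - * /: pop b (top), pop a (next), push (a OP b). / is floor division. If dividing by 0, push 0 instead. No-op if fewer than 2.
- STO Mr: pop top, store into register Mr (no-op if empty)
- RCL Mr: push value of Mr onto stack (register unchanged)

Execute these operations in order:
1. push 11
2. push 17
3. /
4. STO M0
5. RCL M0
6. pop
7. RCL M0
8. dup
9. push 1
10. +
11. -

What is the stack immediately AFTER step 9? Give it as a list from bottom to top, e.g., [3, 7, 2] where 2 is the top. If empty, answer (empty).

After op 1 (push 11): stack=[11] mem=[0,0,0,0]
After op 2 (push 17): stack=[11,17] mem=[0,0,0,0]
After op 3 (/): stack=[0] mem=[0,0,0,0]
After op 4 (STO M0): stack=[empty] mem=[0,0,0,0]
After op 5 (RCL M0): stack=[0] mem=[0,0,0,0]
After op 6 (pop): stack=[empty] mem=[0,0,0,0]
After op 7 (RCL M0): stack=[0] mem=[0,0,0,0]
After op 8 (dup): stack=[0,0] mem=[0,0,0,0]
After op 9 (push 1): stack=[0,0,1] mem=[0,0,0,0]

[0, 0, 1]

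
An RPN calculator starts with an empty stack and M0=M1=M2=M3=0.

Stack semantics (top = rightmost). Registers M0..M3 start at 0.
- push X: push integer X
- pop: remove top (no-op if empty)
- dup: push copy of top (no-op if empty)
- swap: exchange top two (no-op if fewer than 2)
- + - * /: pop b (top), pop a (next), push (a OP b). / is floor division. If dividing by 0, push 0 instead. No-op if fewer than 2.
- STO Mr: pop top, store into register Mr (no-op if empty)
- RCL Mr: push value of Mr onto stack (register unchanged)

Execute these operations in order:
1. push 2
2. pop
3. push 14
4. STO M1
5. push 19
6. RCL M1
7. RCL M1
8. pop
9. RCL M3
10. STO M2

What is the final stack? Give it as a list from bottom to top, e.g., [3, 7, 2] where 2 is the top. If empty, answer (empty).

Answer: [19, 14]

Derivation:
After op 1 (push 2): stack=[2] mem=[0,0,0,0]
After op 2 (pop): stack=[empty] mem=[0,0,0,0]
After op 3 (push 14): stack=[14] mem=[0,0,0,0]
After op 4 (STO M1): stack=[empty] mem=[0,14,0,0]
After op 5 (push 19): stack=[19] mem=[0,14,0,0]
After op 6 (RCL M1): stack=[19,14] mem=[0,14,0,0]
After op 7 (RCL M1): stack=[19,14,14] mem=[0,14,0,0]
After op 8 (pop): stack=[19,14] mem=[0,14,0,0]
After op 9 (RCL M3): stack=[19,14,0] mem=[0,14,0,0]
After op 10 (STO M2): stack=[19,14] mem=[0,14,0,0]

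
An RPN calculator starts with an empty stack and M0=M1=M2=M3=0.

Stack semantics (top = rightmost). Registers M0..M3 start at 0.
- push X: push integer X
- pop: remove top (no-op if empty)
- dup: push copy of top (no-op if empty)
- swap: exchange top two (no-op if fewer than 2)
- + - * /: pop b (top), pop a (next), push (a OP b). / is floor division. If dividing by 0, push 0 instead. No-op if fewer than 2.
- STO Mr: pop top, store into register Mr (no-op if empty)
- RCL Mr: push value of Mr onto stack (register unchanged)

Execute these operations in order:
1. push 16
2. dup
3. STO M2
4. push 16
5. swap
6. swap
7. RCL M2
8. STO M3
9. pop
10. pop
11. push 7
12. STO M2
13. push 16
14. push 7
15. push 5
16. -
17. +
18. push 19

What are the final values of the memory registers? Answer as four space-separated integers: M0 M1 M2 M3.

Answer: 0 0 7 16

Derivation:
After op 1 (push 16): stack=[16] mem=[0,0,0,0]
After op 2 (dup): stack=[16,16] mem=[0,0,0,0]
After op 3 (STO M2): stack=[16] mem=[0,0,16,0]
After op 4 (push 16): stack=[16,16] mem=[0,0,16,0]
After op 5 (swap): stack=[16,16] mem=[0,0,16,0]
After op 6 (swap): stack=[16,16] mem=[0,0,16,0]
After op 7 (RCL M2): stack=[16,16,16] mem=[0,0,16,0]
After op 8 (STO M3): stack=[16,16] mem=[0,0,16,16]
After op 9 (pop): stack=[16] mem=[0,0,16,16]
After op 10 (pop): stack=[empty] mem=[0,0,16,16]
After op 11 (push 7): stack=[7] mem=[0,0,16,16]
After op 12 (STO M2): stack=[empty] mem=[0,0,7,16]
After op 13 (push 16): stack=[16] mem=[0,0,7,16]
After op 14 (push 7): stack=[16,7] mem=[0,0,7,16]
After op 15 (push 5): stack=[16,7,5] mem=[0,0,7,16]
After op 16 (-): stack=[16,2] mem=[0,0,7,16]
After op 17 (+): stack=[18] mem=[0,0,7,16]
After op 18 (push 19): stack=[18,19] mem=[0,0,7,16]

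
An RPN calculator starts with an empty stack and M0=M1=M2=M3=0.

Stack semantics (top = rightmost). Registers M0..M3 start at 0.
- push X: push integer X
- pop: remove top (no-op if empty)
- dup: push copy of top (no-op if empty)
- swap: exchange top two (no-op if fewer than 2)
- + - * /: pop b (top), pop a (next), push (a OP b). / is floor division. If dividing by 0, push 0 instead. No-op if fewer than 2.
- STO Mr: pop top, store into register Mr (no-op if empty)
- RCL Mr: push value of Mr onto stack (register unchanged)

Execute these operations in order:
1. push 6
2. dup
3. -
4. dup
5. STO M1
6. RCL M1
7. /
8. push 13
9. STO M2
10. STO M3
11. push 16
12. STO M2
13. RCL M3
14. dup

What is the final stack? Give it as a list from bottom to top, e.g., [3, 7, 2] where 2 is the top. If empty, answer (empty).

Answer: [0, 0]

Derivation:
After op 1 (push 6): stack=[6] mem=[0,0,0,0]
After op 2 (dup): stack=[6,6] mem=[0,0,0,0]
After op 3 (-): stack=[0] mem=[0,0,0,0]
After op 4 (dup): stack=[0,0] mem=[0,0,0,0]
After op 5 (STO M1): stack=[0] mem=[0,0,0,0]
After op 6 (RCL M1): stack=[0,0] mem=[0,0,0,0]
After op 7 (/): stack=[0] mem=[0,0,0,0]
After op 8 (push 13): stack=[0,13] mem=[0,0,0,0]
After op 9 (STO M2): stack=[0] mem=[0,0,13,0]
After op 10 (STO M3): stack=[empty] mem=[0,0,13,0]
After op 11 (push 16): stack=[16] mem=[0,0,13,0]
After op 12 (STO M2): stack=[empty] mem=[0,0,16,0]
After op 13 (RCL M3): stack=[0] mem=[0,0,16,0]
After op 14 (dup): stack=[0,0] mem=[0,0,16,0]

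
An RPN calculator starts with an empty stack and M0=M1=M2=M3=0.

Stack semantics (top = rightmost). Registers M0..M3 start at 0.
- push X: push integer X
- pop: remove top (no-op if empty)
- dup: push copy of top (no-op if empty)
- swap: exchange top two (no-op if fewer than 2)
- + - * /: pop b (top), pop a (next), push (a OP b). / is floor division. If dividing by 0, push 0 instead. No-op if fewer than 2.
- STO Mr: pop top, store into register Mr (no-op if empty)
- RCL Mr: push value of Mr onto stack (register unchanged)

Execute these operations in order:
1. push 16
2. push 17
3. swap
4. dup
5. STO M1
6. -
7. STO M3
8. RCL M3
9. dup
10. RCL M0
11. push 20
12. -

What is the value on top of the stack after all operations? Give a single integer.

Answer: -20

Derivation:
After op 1 (push 16): stack=[16] mem=[0,0,0,0]
After op 2 (push 17): stack=[16,17] mem=[0,0,0,0]
After op 3 (swap): stack=[17,16] mem=[0,0,0,0]
After op 4 (dup): stack=[17,16,16] mem=[0,0,0,0]
After op 5 (STO M1): stack=[17,16] mem=[0,16,0,0]
After op 6 (-): stack=[1] mem=[0,16,0,0]
After op 7 (STO M3): stack=[empty] mem=[0,16,0,1]
After op 8 (RCL M3): stack=[1] mem=[0,16,0,1]
After op 9 (dup): stack=[1,1] mem=[0,16,0,1]
After op 10 (RCL M0): stack=[1,1,0] mem=[0,16,0,1]
After op 11 (push 20): stack=[1,1,0,20] mem=[0,16,0,1]
After op 12 (-): stack=[1,1,-20] mem=[0,16,0,1]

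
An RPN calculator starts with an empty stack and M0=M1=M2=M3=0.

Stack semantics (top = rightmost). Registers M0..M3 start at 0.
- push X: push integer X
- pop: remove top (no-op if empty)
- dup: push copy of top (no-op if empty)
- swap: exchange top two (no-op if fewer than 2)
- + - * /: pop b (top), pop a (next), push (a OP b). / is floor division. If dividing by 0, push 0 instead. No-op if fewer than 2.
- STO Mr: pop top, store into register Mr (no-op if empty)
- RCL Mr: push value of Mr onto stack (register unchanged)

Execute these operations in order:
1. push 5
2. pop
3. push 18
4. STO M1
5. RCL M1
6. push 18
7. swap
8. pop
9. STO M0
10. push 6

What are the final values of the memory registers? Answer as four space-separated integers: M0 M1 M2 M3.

After op 1 (push 5): stack=[5] mem=[0,0,0,0]
After op 2 (pop): stack=[empty] mem=[0,0,0,0]
After op 3 (push 18): stack=[18] mem=[0,0,0,0]
After op 4 (STO M1): stack=[empty] mem=[0,18,0,0]
After op 5 (RCL M1): stack=[18] mem=[0,18,0,0]
After op 6 (push 18): stack=[18,18] mem=[0,18,0,0]
After op 7 (swap): stack=[18,18] mem=[0,18,0,0]
After op 8 (pop): stack=[18] mem=[0,18,0,0]
After op 9 (STO M0): stack=[empty] mem=[18,18,0,0]
After op 10 (push 6): stack=[6] mem=[18,18,0,0]

Answer: 18 18 0 0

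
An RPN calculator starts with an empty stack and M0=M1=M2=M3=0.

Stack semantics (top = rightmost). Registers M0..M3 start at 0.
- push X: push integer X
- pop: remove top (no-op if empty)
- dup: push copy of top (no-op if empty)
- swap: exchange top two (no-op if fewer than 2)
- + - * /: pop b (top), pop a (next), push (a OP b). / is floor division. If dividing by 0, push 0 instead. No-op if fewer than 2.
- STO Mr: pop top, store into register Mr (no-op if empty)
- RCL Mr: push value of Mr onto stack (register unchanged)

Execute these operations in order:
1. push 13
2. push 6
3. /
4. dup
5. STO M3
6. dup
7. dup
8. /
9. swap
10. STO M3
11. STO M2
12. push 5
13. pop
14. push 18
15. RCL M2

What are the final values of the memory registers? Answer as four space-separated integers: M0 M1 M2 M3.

After op 1 (push 13): stack=[13] mem=[0,0,0,0]
After op 2 (push 6): stack=[13,6] mem=[0,0,0,0]
After op 3 (/): stack=[2] mem=[0,0,0,0]
After op 4 (dup): stack=[2,2] mem=[0,0,0,0]
After op 5 (STO M3): stack=[2] mem=[0,0,0,2]
After op 6 (dup): stack=[2,2] mem=[0,0,0,2]
After op 7 (dup): stack=[2,2,2] mem=[0,0,0,2]
After op 8 (/): stack=[2,1] mem=[0,0,0,2]
After op 9 (swap): stack=[1,2] mem=[0,0,0,2]
After op 10 (STO M3): stack=[1] mem=[0,0,0,2]
After op 11 (STO M2): stack=[empty] mem=[0,0,1,2]
After op 12 (push 5): stack=[5] mem=[0,0,1,2]
After op 13 (pop): stack=[empty] mem=[0,0,1,2]
After op 14 (push 18): stack=[18] mem=[0,0,1,2]
After op 15 (RCL M2): stack=[18,1] mem=[0,0,1,2]

Answer: 0 0 1 2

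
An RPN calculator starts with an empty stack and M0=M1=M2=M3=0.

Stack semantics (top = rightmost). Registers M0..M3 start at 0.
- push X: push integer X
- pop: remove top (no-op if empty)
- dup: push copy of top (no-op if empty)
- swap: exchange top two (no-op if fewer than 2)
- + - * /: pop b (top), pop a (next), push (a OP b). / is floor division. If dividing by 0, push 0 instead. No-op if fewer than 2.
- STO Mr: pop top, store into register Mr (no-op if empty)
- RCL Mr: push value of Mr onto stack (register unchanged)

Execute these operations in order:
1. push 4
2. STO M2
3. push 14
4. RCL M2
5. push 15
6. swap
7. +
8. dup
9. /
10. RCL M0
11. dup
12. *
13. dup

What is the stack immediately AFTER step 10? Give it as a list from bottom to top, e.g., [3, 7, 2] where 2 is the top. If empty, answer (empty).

After op 1 (push 4): stack=[4] mem=[0,0,0,0]
After op 2 (STO M2): stack=[empty] mem=[0,0,4,0]
After op 3 (push 14): stack=[14] mem=[0,0,4,0]
After op 4 (RCL M2): stack=[14,4] mem=[0,0,4,0]
After op 5 (push 15): stack=[14,4,15] mem=[0,0,4,0]
After op 6 (swap): stack=[14,15,4] mem=[0,0,4,0]
After op 7 (+): stack=[14,19] mem=[0,0,4,0]
After op 8 (dup): stack=[14,19,19] mem=[0,0,4,0]
After op 9 (/): stack=[14,1] mem=[0,0,4,0]
After op 10 (RCL M0): stack=[14,1,0] mem=[0,0,4,0]

[14, 1, 0]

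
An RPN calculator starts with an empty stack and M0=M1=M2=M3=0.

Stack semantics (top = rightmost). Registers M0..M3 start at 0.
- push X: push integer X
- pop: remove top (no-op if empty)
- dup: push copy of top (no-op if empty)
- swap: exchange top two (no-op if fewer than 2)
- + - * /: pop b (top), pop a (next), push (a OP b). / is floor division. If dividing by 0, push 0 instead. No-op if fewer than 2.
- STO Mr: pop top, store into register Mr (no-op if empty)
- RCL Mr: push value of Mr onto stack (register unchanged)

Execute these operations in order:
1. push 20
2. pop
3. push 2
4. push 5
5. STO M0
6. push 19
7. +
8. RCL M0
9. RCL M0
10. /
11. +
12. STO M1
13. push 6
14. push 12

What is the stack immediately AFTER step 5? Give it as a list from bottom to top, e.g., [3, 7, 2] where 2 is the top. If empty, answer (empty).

After op 1 (push 20): stack=[20] mem=[0,0,0,0]
After op 2 (pop): stack=[empty] mem=[0,0,0,0]
After op 3 (push 2): stack=[2] mem=[0,0,0,0]
After op 4 (push 5): stack=[2,5] mem=[0,0,0,0]
After op 5 (STO M0): stack=[2] mem=[5,0,0,0]

[2]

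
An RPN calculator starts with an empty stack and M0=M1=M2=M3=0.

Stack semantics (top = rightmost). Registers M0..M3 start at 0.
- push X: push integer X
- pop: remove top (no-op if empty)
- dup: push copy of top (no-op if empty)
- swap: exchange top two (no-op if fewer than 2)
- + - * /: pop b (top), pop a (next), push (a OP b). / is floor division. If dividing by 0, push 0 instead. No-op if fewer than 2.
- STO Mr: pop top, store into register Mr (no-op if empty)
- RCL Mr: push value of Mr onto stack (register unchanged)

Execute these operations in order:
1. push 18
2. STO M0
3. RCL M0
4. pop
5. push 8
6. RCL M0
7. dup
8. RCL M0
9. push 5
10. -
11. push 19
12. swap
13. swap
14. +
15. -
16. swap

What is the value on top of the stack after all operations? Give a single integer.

After op 1 (push 18): stack=[18] mem=[0,0,0,0]
After op 2 (STO M0): stack=[empty] mem=[18,0,0,0]
After op 3 (RCL M0): stack=[18] mem=[18,0,0,0]
After op 4 (pop): stack=[empty] mem=[18,0,0,0]
After op 5 (push 8): stack=[8] mem=[18,0,0,0]
After op 6 (RCL M0): stack=[8,18] mem=[18,0,0,0]
After op 7 (dup): stack=[8,18,18] mem=[18,0,0,0]
After op 8 (RCL M0): stack=[8,18,18,18] mem=[18,0,0,0]
After op 9 (push 5): stack=[8,18,18,18,5] mem=[18,0,0,0]
After op 10 (-): stack=[8,18,18,13] mem=[18,0,0,0]
After op 11 (push 19): stack=[8,18,18,13,19] mem=[18,0,0,0]
After op 12 (swap): stack=[8,18,18,19,13] mem=[18,0,0,0]
After op 13 (swap): stack=[8,18,18,13,19] mem=[18,0,0,0]
After op 14 (+): stack=[8,18,18,32] mem=[18,0,0,0]
After op 15 (-): stack=[8,18,-14] mem=[18,0,0,0]
After op 16 (swap): stack=[8,-14,18] mem=[18,0,0,0]

Answer: 18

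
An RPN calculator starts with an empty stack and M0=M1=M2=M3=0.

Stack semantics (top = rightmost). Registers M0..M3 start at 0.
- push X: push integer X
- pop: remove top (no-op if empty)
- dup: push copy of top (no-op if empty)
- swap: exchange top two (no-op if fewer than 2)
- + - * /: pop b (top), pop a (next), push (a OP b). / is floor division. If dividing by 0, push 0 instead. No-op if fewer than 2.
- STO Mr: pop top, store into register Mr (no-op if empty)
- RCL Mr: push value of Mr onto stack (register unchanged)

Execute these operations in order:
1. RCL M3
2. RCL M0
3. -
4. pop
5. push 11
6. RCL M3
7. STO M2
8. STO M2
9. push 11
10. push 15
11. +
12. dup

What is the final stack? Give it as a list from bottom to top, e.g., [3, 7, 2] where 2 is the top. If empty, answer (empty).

Answer: [26, 26]

Derivation:
After op 1 (RCL M3): stack=[0] mem=[0,0,0,0]
After op 2 (RCL M0): stack=[0,0] mem=[0,0,0,0]
After op 3 (-): stack=[0] mem=[0,0,0,0]
After op 4 (pop): stack=[empty] mem=[0,0,0,0]
After op 5 (push 11): stack=[11] mem=[0,0,0,0]
After op 6 (RCL M3): stack=[11,0] mem=[0,0,0,0]
After op 7 (STO M2): stack=[11] mem=[0,0,0,0]
After op 8 (STO M2): stack=[empty] mem=[0,0,11,0]
After op 9 (push 11): stack=[11] mem=[0,0,11,0]
After op 10 (push 15): stack=[11,15] mem=[0,0,11,0]
After op 11 (+): stack=[26] mem=[0,0,11,0]
After op 12 (dup): stack=[26,26] mem=[0,0,11,0]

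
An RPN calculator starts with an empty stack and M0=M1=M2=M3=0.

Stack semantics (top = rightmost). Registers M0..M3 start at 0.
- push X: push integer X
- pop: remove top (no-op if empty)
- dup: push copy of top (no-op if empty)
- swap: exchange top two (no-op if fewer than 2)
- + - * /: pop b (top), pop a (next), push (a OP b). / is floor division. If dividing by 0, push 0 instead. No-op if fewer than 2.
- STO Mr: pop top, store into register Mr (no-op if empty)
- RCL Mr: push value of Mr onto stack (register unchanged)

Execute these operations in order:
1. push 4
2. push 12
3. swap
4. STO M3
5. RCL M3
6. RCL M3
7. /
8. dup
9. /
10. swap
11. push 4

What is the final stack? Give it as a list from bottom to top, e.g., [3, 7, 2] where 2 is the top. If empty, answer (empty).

Answer: [1, 12, 4]

Derivation:
After op 1 (push 4): stack=[4] mem=[0,0,0,0]
After op 2 (push 12): stack=[4,12] mem=[0,0,0,0]
After op 3 (swap): stack=[12,4] mem=[0,0,0,0]
After op 4 (STO M3): stack=[12] mem=[0,0,0,4]
After op 5 (RCL M3): stack=[12,4] mem=[0,0,0,4]
After op 6 (RCL M3): stack=[12,4,4] mem=[0,0,0,4]
After op 7 (/): stack=[12,1] mem=[0,0,0,4]
After op 8 (dup): stack=[12,1,1] mem=[0,0,0,4]
After op 9 (/): stack=[12,1] mem=[0,0,0,4]
After op 10 (swap): stack=[1,12] mem=[0,0,0,4]
After op 11 (push 4): stack=[1,12,4] mem=[0,0,0,4]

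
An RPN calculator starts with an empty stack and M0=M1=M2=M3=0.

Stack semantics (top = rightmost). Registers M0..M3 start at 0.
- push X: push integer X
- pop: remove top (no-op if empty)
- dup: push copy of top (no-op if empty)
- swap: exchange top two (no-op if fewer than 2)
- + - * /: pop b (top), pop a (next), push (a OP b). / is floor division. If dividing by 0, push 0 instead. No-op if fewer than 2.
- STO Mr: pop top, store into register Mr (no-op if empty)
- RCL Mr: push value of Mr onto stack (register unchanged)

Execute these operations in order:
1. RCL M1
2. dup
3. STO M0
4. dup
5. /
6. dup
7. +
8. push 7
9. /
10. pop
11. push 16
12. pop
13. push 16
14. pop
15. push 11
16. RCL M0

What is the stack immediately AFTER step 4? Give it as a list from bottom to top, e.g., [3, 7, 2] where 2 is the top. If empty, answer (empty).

After op 1 (RCL M1): stack=[0] mem=[0,0,0,0]
After op 2 (dup): stack=[0,0] mem=[0,0,0,0]
After op 3 (STO M0): stack=[0] mem=[0,0,0,0]
After op 4 (dup): stack=[0,0] mem=[0,0,0,0]

[0, 0]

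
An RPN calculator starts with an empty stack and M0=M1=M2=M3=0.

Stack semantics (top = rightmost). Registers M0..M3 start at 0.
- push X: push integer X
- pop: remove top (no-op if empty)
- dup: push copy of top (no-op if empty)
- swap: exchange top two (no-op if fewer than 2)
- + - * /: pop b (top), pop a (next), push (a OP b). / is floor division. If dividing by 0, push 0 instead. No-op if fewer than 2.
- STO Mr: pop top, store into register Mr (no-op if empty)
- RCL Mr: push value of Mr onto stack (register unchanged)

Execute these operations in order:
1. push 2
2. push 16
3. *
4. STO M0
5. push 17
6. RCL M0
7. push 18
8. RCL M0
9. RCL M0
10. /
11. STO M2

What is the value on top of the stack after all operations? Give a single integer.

Answer: 18

Derivation:
After op 1 (push 2): stack=[2] mem=[0,0,0,0]
After op 2 (push 16): stack=[2,16] mem=[0,0,0,0]
After op 3 (*): stack=[32] mem=[0,0,0,0]
After op 4 (STO M0): stack=[empty] mem=[32,0,0,0]
After op 5 (push 17): stack=[17] mem=[32,0,0,0]
After op 6 (RCL M0): stack=[17,32] mem=[32,0,0,0]
After op 7 (push 18): stack=[17,32,18] mem=[32,0,0,0]
After op 8 (RCL M0): stack=[17,32,18,32] mem=[32,0,0,0]
After op 9 (RCL M0): stack=[17,32,18,32,32] mem=[32,0,0,0]
After op 10 (/): stack=[17,32,18,1] mem=[32,0,0,0]
After op 11 (STO M2): stack=[17,32,18] mem=[32,0,1,0]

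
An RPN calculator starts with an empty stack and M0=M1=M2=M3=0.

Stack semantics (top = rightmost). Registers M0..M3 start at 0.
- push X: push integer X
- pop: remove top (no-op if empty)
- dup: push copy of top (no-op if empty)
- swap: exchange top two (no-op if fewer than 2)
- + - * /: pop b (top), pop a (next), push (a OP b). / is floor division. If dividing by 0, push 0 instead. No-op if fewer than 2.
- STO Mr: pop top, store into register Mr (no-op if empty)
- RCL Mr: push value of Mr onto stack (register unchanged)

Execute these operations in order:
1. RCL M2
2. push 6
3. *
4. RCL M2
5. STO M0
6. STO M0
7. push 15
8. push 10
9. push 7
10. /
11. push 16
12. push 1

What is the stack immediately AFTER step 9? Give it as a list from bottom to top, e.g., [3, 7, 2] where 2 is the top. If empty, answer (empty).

After op 1 (RCL M2): stack=[0] mem=[0,0,0,0]
After op 2 (push 6): stack=[0,6] mem=[0,0,0,0]
After op 3 (*): stack=[0] mem=[0,0,0,0]
After op 4 (RCL M2): stack=[0,0] mem=[0,0,0,0]
After op 5 (STO M0): stack=[0] mem=[0,0,0,0]
After op 6 (STO M0): stack=[empty] mem=[0,0,0,0]
After op 7 (push 15): stack=[15] mem=[0,0,0,0]
After op 8 (push 10): stack=[15,10] mem=[0,0,0,0]
After op 9 (push 7): stack=[15,10,7] mem=[0,0,0,0]

[15, 10, 7]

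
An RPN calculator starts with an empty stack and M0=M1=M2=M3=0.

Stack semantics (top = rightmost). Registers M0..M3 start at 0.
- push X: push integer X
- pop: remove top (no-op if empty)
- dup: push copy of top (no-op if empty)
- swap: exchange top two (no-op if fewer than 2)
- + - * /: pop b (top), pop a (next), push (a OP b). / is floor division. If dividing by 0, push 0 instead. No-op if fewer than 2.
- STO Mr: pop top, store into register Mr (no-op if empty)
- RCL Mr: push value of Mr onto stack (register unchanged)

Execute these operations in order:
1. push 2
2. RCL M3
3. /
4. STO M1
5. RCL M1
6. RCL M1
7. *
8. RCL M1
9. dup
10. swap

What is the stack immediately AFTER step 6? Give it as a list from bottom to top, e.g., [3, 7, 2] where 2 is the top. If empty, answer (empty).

After op 1 (push 2): stack=[2] mem=[0,0,0,0]
After op 2 (RCL M3): stack=[2,0] mem=[0,0,0,0]
After op 3 (/): stack=[0] mem=[0,0,0,0]
After op 4 (STO M1): stack=[empty] mem=[0,0,0,0]
After op 5 (RCL M1): stack=[0] mem=[0,0,0,0]
After op 6 (RCL M1): stack=[0,0] mem=[0,0,0,0]

[0, 0]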